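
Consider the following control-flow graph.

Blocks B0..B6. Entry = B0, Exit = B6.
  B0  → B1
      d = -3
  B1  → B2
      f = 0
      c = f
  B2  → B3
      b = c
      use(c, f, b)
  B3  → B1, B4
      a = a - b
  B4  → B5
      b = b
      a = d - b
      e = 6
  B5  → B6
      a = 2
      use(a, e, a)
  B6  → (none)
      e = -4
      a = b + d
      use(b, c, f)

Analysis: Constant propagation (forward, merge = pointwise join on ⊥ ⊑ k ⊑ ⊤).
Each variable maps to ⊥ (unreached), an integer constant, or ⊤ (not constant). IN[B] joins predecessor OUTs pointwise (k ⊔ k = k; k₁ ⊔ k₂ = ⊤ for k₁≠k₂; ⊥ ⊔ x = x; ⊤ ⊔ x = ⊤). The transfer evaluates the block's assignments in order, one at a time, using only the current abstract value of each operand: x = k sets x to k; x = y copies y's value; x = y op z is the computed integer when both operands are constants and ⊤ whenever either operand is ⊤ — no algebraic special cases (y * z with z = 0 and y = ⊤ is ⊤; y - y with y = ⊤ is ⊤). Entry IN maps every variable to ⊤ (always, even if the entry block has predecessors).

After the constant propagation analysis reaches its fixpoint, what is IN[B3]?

Fixpoint table:
  B0:   IN=(all ⊤)   OUT={d:-3; rest ⊤}
  B1:   IN={d:-3; rest ⊤}   OUT={c:0, d:-3, f:0; rest ⊤}
  B2:   IN={c:0, d:-3, f:0; rest ⊤}   OUT={b:0, c:0, d:-3, f:0; rest ⊤}
  B3:   IN={b:0, c:0, d:-3, f:0; rest ⊤}   OUT={b:0, c:0, d:-3, f:0; rest ⊤}
  B4:   IN={b:0, c:0, d:-3, f:0; rest ⊤}   OUT={a:-3, b:0, c:0, d:-3, e:6, f:0; rest ⊤}
  B5:   IN={a:-3, b:0, c:0, d:-3, e:6, f:0; rest ⊤}   OUT={a:2, b:0, c:0, d:-3, e:6, f:0; rest ⊤}
  B6:   IN={a:2, b:0, c:0, d:-3, e:6, f:0; rest ⊤}   OUT={a:-3, b:0, c:0, d:-3, e:-4, f:0; rest ⊤}

Merge at B3: IN[B3] = OUT[B2] = {a: ⊤, b: 0, c: 0, d: -3, e: ⊤, f: 0}

Answer: {a: ⊤, b: 0, c: 0, d: -3, e: ⊤, f: 0}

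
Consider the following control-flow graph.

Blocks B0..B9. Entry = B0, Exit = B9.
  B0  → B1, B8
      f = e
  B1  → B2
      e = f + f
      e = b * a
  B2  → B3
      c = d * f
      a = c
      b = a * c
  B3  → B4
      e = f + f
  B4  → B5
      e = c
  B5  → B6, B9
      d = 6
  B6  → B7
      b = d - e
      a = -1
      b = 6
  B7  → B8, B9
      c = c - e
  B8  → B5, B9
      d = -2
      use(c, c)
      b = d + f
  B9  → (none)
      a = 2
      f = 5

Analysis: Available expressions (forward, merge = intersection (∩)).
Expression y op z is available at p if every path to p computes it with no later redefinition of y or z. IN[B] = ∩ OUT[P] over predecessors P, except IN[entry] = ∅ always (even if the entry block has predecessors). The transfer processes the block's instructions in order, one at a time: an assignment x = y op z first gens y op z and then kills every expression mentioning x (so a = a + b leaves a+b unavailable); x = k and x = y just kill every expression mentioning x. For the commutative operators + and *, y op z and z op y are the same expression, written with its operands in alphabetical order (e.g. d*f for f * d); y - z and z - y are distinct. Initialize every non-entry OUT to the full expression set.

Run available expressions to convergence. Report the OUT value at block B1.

Per-block solution:
  B0:   IN={}   OUT={}
  B1:   IN={}   OUT={a*b, f+f}
  B2:   IN={a*b, f+f}   OUT={a*c, d*f, f+f}
  B3:   IN={a*c, d*f, f+f}   OUT={a*c, d*f, f+f}
  B4:   IN={a*c, d*f, f+f}   OUT={a*c, d*f, f+f}
  B5:   IN={}   OUT={}
  B6:   IN={}   OUT={d-e}
  B7:   IN={d-e}   OUT={d-e}
  B8:   IN={}   OUT={d+f}
  B9:   IN={}   OUT={}

Merge at B1: IN[B1] = OUT[B0] = {}
Applying B1's transfer function to that IN value gives OUT[B1] (row B1 above).

Answer: {a*b, f+f}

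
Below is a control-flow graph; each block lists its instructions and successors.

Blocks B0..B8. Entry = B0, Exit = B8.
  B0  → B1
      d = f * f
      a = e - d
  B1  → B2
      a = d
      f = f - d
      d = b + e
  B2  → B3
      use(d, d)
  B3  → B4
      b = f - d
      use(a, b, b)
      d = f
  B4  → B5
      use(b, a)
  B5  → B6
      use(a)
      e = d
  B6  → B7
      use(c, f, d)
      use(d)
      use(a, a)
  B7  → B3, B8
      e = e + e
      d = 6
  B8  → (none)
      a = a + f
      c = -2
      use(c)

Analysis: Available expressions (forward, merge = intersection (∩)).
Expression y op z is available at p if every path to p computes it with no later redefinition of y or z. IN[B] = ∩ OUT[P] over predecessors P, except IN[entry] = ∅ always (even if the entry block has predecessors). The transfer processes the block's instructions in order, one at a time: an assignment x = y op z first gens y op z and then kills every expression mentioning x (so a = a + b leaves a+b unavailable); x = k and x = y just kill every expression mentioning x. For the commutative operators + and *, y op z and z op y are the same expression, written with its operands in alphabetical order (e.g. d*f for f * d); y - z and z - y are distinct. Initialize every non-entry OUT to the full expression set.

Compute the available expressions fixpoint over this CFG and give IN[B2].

Answer: {b+e}

Working:
Fixpoint table:
  B0: | IN={} | OUT={e-d, f*f}
  B1: | IN={e-d, f*f} | OUT={b+e}
  B2: | IN={b+e} | OUT={b+e}
  B3: | IN={} | OUT={}
  B4: | IN={} | OUT={}
  B5: | IN={} | OUT={}
  B6: | IN={} | OUT={}
  B7: | IN={} | OUT={}
  B8: | IN={} | OUT={}

Merge at B2: IN[B2] = OUT[B1] = {b+e}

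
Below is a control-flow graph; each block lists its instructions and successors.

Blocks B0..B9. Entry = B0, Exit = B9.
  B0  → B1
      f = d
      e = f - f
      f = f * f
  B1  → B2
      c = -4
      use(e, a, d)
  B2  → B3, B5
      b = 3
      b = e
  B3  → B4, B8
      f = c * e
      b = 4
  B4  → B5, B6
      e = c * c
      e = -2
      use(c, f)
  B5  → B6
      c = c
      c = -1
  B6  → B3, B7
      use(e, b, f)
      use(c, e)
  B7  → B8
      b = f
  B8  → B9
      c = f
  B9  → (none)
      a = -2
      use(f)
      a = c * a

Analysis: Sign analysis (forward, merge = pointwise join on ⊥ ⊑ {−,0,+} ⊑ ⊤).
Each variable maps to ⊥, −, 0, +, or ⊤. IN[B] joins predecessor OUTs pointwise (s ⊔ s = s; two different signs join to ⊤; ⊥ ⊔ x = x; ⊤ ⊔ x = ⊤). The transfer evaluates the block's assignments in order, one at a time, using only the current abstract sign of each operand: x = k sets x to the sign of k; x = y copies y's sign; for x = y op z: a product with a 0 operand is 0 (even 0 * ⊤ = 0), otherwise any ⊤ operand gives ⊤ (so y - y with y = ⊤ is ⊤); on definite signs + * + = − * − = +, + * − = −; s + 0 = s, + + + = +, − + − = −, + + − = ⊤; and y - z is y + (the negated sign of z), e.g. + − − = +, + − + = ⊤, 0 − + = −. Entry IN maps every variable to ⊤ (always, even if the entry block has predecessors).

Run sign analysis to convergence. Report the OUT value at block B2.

Answer: {a: ⊤, b: ⊤, c: -, d: ⊤, e: ⊤, f: ⊤}

Derivation:
Per-block solution:
  B0:   IN=(all ⊤)   OUT=(all ⊤)
  B1:   IN=(all ⊤)   OUT={c:-; rest ⊤}
  B2:   IN={c:-; rest ⊤}   OUT={c:-; rest ⊤}
  B3:   IN={c:-; rest ⊤}   OUT={b:+, c:-; rest ⊤}
  B4:   IN={b:+, c:-; rest ⊤}   OUT={b:+, c:-, e:-; rest ⊤}
  B5:   IN={c:-; rest ⊤}   OUT={c:-; rest ⊤}
  B6:   IN={c:-; rest ⊤}   OUT={c:-; rest ⊤}
  B7:   IN={c:-; rest ⊤}   OUT={c:-; rest ⊤}
  B8:   IN={c:-; rest ⊤}   OUT=(all ⊤)
  B9:   IN=(all ⊤)   OUT=(all ⊤)

Merge at B2: IN[B2] = OUT[B1] = {a: ⊤, b: ⊤, c: -, d: ⊤, e: ⊤, f: ⊤}
Applying B2's transfer function to that IN value gives OUT[B2] (row B2 above).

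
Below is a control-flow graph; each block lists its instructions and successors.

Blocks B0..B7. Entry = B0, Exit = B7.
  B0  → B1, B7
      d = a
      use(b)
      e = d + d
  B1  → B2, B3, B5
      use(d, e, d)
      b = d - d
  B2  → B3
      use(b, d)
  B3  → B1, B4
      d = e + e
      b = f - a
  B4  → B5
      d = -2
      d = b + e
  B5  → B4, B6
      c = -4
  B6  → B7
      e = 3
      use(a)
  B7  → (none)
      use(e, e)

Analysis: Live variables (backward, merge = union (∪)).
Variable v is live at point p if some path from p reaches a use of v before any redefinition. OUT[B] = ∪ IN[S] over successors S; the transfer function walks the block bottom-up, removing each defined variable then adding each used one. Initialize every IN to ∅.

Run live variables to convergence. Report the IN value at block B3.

Fixpoint table:
  B0:  IN={a, b, f}  OUT={a, d, e, f}
  B1:  IN={a, d, e, f}  OUT={a, b, d, e, f}
  B2:  IN={a, b, d, e, f}  OUT={a, e, f}
  B3:  IN={a, e, f}  OUT={a, b, d, e, f}
  B4:  IN={a, b, e}  OUT={a, b, e}
  B5:  IN={a, b, e}  OUT={a, b, e}
  B6:  IN={a}  OUT={e}
  B7:  IN={e}  OUT={}

Merge at B3: OUT[B3] = IN[B1] ⊔ IN[B4] = {a, b, d, e, f}
Applying B3's transfer function to that OUT value gives IN[B3] (row B3 above).

Answer: {a, e, f}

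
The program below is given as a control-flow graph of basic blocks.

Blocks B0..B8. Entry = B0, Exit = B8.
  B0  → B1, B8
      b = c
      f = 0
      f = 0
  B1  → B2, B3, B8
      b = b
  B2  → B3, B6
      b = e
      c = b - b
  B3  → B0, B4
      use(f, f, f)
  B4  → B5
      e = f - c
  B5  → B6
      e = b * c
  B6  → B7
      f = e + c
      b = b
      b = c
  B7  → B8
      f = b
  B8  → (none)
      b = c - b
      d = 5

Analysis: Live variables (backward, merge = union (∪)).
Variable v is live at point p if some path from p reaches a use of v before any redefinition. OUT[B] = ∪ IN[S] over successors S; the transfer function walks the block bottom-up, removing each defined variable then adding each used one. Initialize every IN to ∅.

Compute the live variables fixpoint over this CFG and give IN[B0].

Answer: {c, e}

Trace:
Converged values:
  B0:  IN={c, e}  OUT={b, c, e, f}
  B1:  IN={b, c, e, f}  OUT={b, c, e, f}
  B2:  IN={e, f}  OUT={b, c, e, f}
  B3:  IN={b, c, e, f}  OUT={b, c, e, f}
  B4:  IN={b, c, f}  OUT={b, c}
  B5:  IN={b, c}  OUT={b, c, e}
  B6:  IN={b, c, e}  OUT={b, c}
  B7:  IN={b, c}  OUT={b, c}
  B8:  IN={b, c}  OUT={}

Merge at B0: OUT[B0] = IN[B1] ⊔ IN[B8] = {b, c, e, f}
Applying B0's transfer function to that OUT value gives IN[B0] (row B0 above).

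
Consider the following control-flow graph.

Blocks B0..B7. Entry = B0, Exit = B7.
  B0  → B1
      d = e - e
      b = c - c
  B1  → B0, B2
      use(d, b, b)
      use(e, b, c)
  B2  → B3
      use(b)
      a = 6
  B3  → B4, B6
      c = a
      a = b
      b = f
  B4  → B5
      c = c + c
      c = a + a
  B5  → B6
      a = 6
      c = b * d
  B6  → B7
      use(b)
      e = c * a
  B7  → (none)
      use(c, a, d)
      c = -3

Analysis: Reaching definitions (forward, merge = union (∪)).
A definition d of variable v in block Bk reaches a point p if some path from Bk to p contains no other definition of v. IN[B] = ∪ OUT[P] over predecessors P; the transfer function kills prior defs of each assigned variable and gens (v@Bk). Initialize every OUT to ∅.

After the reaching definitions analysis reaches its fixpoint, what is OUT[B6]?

Fixpoint table:
  B0:   IN={b@B0, d@B0}   OUT={b@B0, d@B0}
  B1:   IN={b@B0, d@B0}   OUT={b@B0, d@B0}
  B2:   IN={b@B0, d@B0}   OUT={a@B2, b@B0, d@B0}
  B3:   IN={a@B2, b@B0, d@B0}   OUT={a@B3, b@B3, c@B3, d@B0}
  B4:   IN={a@B3, b@B3, c@B3, d@B0}   OUT={a@B3, b@B3, c@B4, d@B0}
  B5:   IN={a@B3, b@B3, c@B4, d@B0}   OUT={a@B5, b@B3, c@B5, d@B0}
  B6:   IN={a@B3, a@B5, b@B3, c@B3, c@B5, d@B0}   OUT={a@B3, a@B5, b@B3, c@B3, c@B5, d@B0, e@B6}
  B7:   IN={a@B3, a@B5, b@B3, c@B3, c@B5, d@B0, e@B6}   OUT={a@B3, a@B5, b@B3, c@B7, d@B0, e@B6}

Merge at B6: IN[B6] = OUT[B3] ⊔ OUT[B5] = {a@B3, a@B5, b@B3, c@B3, c@B5, d@B0}
Applying B6's transfer function to that IN value gives OUT[B6] (row B6 above).

Answer: {a@B3, a@B5, b@B3, c@B3, c@B5, d@B0, e@B6}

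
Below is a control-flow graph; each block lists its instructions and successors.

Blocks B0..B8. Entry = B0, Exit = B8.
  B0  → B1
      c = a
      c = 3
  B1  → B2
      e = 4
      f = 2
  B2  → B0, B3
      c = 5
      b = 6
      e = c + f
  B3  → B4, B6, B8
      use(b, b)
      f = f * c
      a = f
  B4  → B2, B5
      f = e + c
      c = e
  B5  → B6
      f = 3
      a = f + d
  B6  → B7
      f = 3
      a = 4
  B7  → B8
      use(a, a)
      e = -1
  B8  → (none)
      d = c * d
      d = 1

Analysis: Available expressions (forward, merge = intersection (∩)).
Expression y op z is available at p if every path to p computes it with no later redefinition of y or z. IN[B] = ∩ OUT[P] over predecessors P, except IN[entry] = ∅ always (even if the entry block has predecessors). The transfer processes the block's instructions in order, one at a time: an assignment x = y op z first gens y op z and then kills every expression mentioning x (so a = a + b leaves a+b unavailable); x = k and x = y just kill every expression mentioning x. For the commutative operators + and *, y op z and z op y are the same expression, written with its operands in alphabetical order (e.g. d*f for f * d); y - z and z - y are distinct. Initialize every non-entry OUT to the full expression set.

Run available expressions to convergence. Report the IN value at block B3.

Fixpoint table:
  B0:  IN={}  OUT={}
  B1:  IN={}  OUT={}
  B2:  IN={}  OUT={c+f}
  B3:  IN={c+f}  OUT={}
  B4:  IN={}  OUT={}
  B5:  IN={}  OUT={d+f}
  B6:  IN={}  OUT={}
  B7:  IN={}  OUT={}
  B8:  IN={}  OUT={}

Merge at B3: IN[B3] = OUT[B2] = {c+f}

Answer: {c+f}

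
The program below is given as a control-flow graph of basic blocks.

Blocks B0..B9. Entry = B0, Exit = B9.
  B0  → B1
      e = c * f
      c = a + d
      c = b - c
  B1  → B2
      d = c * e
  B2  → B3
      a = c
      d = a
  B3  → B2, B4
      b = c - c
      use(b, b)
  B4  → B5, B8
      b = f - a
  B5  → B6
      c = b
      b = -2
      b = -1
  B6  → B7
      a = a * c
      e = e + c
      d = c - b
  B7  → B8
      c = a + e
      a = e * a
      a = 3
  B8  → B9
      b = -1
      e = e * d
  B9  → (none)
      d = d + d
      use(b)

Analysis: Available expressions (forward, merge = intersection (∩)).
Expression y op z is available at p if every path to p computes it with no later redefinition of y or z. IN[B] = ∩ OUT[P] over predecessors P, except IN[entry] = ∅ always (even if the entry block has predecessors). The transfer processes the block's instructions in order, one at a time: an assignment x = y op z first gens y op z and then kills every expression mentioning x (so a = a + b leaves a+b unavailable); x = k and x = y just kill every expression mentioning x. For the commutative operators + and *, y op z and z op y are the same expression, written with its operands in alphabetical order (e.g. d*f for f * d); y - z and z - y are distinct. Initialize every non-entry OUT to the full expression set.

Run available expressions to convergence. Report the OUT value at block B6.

Answer: {c-b}

Trace:
Converged values:
  B0:  IN={}  OUT={a+d}
  B1:  IN={a+d}  OUT={c*e}
  B2:  IN={c*e}  OUT={c*e}
  B3:  IN={c*e}  OUT={c*e, c-c}
  B4:  IN={c*e, c-c}  OUT={c*e, c-c, f-a}
  B5:  IN={c*e, c-c, f-a}  OUT={f-a}
  B6:  IN={f-a}  OUT={c-b}
  B7:  IN={c-b}  OUT={}
  B8:  IN={}  OUT={}
  B9:  IN={}  OUT={}

Merge at B6: IN[B6] = OUT[B5] = {f-a}
Applying B6's transfer function to that IN value gives OUT[B6] (row B6 above).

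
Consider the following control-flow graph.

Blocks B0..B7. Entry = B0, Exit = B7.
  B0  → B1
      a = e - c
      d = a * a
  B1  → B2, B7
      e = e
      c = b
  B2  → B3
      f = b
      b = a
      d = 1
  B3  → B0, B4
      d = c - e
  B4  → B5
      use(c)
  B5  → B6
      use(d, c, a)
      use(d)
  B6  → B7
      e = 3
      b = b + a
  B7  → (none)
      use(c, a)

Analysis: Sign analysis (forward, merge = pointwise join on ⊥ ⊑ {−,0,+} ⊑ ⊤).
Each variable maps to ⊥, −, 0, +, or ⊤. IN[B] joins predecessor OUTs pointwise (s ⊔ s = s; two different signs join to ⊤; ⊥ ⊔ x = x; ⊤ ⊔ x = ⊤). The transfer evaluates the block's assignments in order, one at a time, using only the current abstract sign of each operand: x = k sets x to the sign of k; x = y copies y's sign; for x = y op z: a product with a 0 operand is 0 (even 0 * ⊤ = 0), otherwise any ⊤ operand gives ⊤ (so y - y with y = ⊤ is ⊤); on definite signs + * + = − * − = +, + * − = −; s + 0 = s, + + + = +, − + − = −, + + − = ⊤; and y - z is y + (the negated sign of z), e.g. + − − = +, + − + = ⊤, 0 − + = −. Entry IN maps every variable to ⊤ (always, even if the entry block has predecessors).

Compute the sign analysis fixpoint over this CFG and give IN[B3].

Converged values:
  B0:  IN=(all ⊤)  OUT=(all ⊤)
  B1:  IN=(all ⊤)  OUT=(all ⊤)
  B2:  IN=(all ⊤)  OUT={d:+; rest ⊤}
  B3:  IN={d:+; rest ⊤}  OUT=(all ⊤)
  B4:  IN=(all ⊤)  OUT=(all ⊤)
  B5:  IN=(all ⊤)  OUT=(all ⊤)
  B6:  IN=(all ⊤)  OUT={e:+; rest ⊤}
  B7:  IN=(all ⊤)  OUT=(all ⊤)

Merge at B3: IN[B3] = OUT[B2] = {a: ⊤, b: ⊤, c: ⊤, d: +, e: ⊤, f: ⊤}

Answer: {a: ⊤, b: ⊤, c: ⊤, d: +, e: ⊤, f: ⊤}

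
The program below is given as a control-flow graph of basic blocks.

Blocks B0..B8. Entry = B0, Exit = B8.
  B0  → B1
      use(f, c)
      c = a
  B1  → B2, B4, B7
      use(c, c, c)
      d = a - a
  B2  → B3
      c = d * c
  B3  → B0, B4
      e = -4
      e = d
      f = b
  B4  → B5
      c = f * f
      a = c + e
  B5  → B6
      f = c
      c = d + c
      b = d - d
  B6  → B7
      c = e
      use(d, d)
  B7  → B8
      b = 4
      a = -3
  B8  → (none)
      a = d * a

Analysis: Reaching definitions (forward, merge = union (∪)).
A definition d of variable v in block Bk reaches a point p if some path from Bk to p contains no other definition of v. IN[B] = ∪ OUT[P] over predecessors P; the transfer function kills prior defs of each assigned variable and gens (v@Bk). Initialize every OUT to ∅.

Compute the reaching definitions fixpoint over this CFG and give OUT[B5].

Fixpoint table:
  B0:   IN={c@B2, d@B1, e@B3, f@B3}   OUT={c@B0, d@B1, e@B3, f@B3}
  B1:   IN={c@B0, d@B1, e@B3, f@B3}   OUT={c@B0, d@B1, e@B3, f@B3}
  B2:   IN={c@B0, d@B1, e@B3, f@B3}   OUT={c@B2, d@B1, e@B3, f@B3}
  B3:   IN={c@B2, d@B1, e@B3, f@B3}   OUT={c@B2, d@B1, e@B3, f@B3}
  B4:   IN={c@B0, c@B2, d@B1, e@B3, f@B3}   OUT={a@B4, c@B4, d@B1, e@B3, f@B3}
  B5:   IN={a@B4, c@B4, d@B1, e@B3, f@B3}   OUT={a@B4, b@B5, c@B5, d@B1, e@B3, f@B5}
  B6:   IN={a@B4, b@B5, c@B5, d@B1, e@B3, f@B5}   OUT={a@B4, b@B5, c@B6, d@B1, e@B3, f@B5}
  B7:   IN={a@B4, b@B5, c@B0, c@B6, d@B1, e@B3, f@B3, f@B5}   OUT={a@B7, b@B7, c@B0, c@B6, d@B1, e@B3, f@B3, f@B5}
  B8:   IN={a@B7, b@B7, c@B0, c@B6, d@B1, e@B3, f@B3, f@B5}   OUT={a@B8, b@B7, c@B0, c@B6, d@B1, e@B3, f@B3, f@B5}

Merge at B5: IN[B5] = OUT[B4] = {a@B4, c@B4, d@B1, e@B3, f@B3}
Applying B5's transfer function to that IN value gives OUT[B5] (row B5 above).

Answer: {a@B4, b@B5, c@B5, d@B1, e@B3, f@B5}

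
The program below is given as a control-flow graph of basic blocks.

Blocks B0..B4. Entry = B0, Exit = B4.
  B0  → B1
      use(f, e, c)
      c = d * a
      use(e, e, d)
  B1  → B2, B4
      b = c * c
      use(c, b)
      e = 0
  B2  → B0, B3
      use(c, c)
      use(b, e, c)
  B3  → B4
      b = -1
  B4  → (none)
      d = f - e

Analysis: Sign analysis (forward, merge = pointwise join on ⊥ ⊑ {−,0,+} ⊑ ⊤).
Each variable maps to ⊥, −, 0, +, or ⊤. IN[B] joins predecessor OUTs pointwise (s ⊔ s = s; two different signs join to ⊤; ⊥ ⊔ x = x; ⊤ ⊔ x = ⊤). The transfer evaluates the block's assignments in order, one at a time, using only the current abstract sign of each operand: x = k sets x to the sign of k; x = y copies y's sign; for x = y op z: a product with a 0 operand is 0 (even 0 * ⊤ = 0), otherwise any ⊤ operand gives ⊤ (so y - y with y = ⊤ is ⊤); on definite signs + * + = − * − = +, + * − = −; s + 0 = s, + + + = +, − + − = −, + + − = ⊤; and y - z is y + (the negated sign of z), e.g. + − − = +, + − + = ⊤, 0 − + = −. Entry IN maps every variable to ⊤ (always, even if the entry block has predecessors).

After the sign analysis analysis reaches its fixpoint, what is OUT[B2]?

Converged values:
  B0: | IN=(all ⊤) | OUT=(all ⊤)
  B1: | IN=(all ⊤) | OUT={e:0; rest ⊤}
  B2: | IN={e:0; rest ⊤} | OUT={e:0; rest ⊤}
  B3: | IN={e:0; rest ⊤} | OUT={b:-, e:0; rest ⊤}
  B4: | IN={e:0; rest ⊤} | OUT={e:0; rest ⊤}

Merge at B2: IN[B2] = OUT[B1] = {a: ⊤, b: ⊤, c: ⊤, d: ⊤, e: 0, f: ⊤}
Applying B2's transfer function to that IN value gives OUT[B2] (row B2 above).

Answer: {a: ⊤, b: ⊤, c: ⊤, d: ⊤, e: 0, f: ⊤}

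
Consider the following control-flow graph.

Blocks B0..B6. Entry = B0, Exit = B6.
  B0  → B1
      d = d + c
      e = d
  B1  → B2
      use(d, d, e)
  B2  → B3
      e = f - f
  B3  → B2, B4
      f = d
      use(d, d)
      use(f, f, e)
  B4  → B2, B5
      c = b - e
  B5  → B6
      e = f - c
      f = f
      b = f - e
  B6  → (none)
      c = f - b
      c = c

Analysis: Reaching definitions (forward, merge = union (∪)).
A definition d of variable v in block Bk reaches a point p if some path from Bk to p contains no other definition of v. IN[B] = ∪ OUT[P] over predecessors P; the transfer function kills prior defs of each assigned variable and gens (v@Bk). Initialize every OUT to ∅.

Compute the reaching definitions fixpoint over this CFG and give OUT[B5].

Answer: {b@B5, c@B4, d@B0, e@B5, f@B5}

Derivation:
Converged values:
  B0:   IN={}   OUT={d@B0, e@B0}
  B1:   IN={d@B0, e@B0}   OUT={d@B0, e@B0}
  B2:   IN={c@B4, d@B0, e@B0, e@B2, f@B3}   OUT={c@B4, d@B0, e@B2, f@B3}
  B3:   IN={c@B4, d@B0, e@B2, f@B3}   OUT={c@B4, d@B0, e@B2, f@B3}
  B4:   IN={c@B4, d@B0, e@B2, f@B3}   OUT={c@B4, d@B0, e@B2, f@B3}
  B5:   IN={c@B4, d@B0, e@B2, f@B3}   OUT={b@B5, c@B4, d@B0, e@B5, f@B5}
  B6:   IN={b@B5, c@B4, d@B0, e@B5, f@B5}   OUT={b@B5, c@B6, d@B0, e@B5, f@B5}

Merge at B5: IN[B5] = OUT[B4] = {c@B4, d@B0, e@B2, f@B3}
Applying B5's transfer function to that IN value gives OUT[B5] (row B5 above).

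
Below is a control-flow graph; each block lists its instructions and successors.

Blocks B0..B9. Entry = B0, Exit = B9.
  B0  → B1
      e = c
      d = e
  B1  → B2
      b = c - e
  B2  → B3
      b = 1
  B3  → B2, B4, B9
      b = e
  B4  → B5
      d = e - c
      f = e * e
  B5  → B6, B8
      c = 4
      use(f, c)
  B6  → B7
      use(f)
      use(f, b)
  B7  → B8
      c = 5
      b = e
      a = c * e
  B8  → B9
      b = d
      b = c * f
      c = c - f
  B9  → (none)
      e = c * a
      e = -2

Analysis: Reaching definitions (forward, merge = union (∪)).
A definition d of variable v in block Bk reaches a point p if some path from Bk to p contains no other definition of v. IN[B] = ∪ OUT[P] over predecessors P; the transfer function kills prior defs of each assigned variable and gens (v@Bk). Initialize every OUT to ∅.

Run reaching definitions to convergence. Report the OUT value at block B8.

Per-block solution:
  B0:   IN={}   OUT={d@B0, e@B0}
  B1:   IN={d@B0, e@B0}   OUT={b@B1, d@B0, e@B0}
  B2:   IN={b@B1, b@B3, d@B0, e@B0}   OUT={b@B2, d@B0, e@B0}
  B3:   IN={b@B2, d@B0, e@B0}   OUT={b@B3, d@B0, e@B0}
  B4:   IN={b@B3, d@B0, e@B0}   OUT={b@B3, d@B4, e@B0, f@B4}
  B5:   IN={b@B3, d@B4, e@B0, f@B4}   OUT={b@B3, c@B5, d@B4, e@B0, f@B4}
  B6:   IN={b@B3, c@B5, d@B4, e@B0, f@B4}   OUT={b@B3, c@B5, d@B4, e@B0, f@B4}
  B7:   IN={b@B3, c@B5, d@B4, e@B0, f@B4}   OUT={a@B7, b@B7, c@B7, d@B4, e@B0, f@B4}
  B8:   IN={a@B7, b@B3, b@B7, c@B5, c@B7, d@B4, e@B0, f@B4}   OUT={a@B7, b@B8, c@B8, d@B4, e@B0, f@B4}
  B9:   IN={a@B7, b@B3, b@B8, c@B8, d@B0, d@B4, e@B0, f@B4}   OUT={a@B7, b@B3, b@B8, c@B8, d@B0, d@B4, e@B9, f@B4}

Merge at B8: IN[B8] = OUT[B5] ⊔ OUT[B7] = {a@B7, b@B3, b@B7, c@B5, c@B7, d@B4, e@B0, f@B4}
Applying B8's transfer function to that IN value gives OUT[B8] (row B8 above).

Answer: {a@B7, b@B8, c@B8, d@B4, e@B0, f@B4}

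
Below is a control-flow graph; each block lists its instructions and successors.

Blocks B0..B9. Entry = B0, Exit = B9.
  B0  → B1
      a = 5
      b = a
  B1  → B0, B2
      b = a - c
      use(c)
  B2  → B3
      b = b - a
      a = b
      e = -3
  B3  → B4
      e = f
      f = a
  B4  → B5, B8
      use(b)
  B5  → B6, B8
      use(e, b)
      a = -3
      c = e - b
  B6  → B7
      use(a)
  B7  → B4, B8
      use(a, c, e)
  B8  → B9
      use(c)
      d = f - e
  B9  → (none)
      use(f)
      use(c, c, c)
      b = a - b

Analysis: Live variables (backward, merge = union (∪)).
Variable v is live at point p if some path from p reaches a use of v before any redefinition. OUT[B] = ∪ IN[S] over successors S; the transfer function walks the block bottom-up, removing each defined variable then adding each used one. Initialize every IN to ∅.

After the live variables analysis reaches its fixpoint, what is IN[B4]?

Converged values:
  B0:   IN={c, f}   OUT={a, c, f}
  B1:   IN={a, c, f}   OUT={a, b, c, f}
  B2:   IN={a, b, c, f}   OUT={a, b, c, f}
  B3:   IN={a, b, c, f}   OUT={a, b, c, e, f}
  B4:   IN={a, b, c, e, f}   OUT={a, b, c, e, f}
  B5:   IN={b, e, f}   OUT={a, b, c, e, f}
  B6:   IN={a, b, c, e, f}   OUT={a, b, c, e, f}
  B7:   IN={a, b, c, e, f}   OUT={a, b, c, e, f}
  B8:   IN={a, b, c, e, f}   OUT={a, b, c, f}
  B9:   IN={a, b, c, f}   OUT={}

Merge at B4: OUT[B4] = IN[B5] ⊔ IN[B8] = {a, b, c, e, f}
Applying B4's transfer function to that OUT value gives IN[B4] (row B4 above).

Answer: {a, b, c, e, f}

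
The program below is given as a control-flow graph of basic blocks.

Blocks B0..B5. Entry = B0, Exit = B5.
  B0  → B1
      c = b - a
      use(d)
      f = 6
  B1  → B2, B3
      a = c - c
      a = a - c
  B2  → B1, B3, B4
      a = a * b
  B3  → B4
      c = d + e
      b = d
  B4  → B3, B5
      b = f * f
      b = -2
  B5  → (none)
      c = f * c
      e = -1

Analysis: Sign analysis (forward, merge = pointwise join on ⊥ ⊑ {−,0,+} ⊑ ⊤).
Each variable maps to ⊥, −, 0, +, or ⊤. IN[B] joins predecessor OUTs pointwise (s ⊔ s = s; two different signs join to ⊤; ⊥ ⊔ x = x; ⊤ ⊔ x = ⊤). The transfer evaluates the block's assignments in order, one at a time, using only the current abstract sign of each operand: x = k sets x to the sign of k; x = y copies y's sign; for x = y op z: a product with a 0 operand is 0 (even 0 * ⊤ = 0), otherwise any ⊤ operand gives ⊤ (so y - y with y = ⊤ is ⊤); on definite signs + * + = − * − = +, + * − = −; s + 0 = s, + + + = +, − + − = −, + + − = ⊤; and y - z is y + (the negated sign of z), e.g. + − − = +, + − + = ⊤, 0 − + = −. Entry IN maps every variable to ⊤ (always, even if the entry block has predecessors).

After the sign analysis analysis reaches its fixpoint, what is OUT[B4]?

Converged values:
  B0:   IN=(all ⊤)   OUT={f:+; rest ⊤}
  B1:   IN={f:+; rest ⊤}   OUT={f:+; rest ⊤}
  B2:   IN={f:+; rest ⊤}   OUT={f:+; rest ⊤}
  B3:   IN={f:+; rest ⊤}   OUT={f:+; rest ⊤}
  B4:   IN={f:+; rest ⊤}   OUT={b:-, f:+; rest ⊤}
  B5:   IN={b:-, f:+; rest ⊤}   OUT={b:-, e:-, f:+; rest ⊤}

Merge at B4: IN[B4] = OUT[B2] ⊔ OUT[B3] = {a: ⊤, b: ⊤, c: ⊤, d: ⊤, e: ⊤, f: +}
Applying B4's transfer function to that IN value gives OUT[B4] (row B4 above).

Answer: {a: ⊤, b: -, c: ⊤, d: ⊤, e: ⊤, f: +}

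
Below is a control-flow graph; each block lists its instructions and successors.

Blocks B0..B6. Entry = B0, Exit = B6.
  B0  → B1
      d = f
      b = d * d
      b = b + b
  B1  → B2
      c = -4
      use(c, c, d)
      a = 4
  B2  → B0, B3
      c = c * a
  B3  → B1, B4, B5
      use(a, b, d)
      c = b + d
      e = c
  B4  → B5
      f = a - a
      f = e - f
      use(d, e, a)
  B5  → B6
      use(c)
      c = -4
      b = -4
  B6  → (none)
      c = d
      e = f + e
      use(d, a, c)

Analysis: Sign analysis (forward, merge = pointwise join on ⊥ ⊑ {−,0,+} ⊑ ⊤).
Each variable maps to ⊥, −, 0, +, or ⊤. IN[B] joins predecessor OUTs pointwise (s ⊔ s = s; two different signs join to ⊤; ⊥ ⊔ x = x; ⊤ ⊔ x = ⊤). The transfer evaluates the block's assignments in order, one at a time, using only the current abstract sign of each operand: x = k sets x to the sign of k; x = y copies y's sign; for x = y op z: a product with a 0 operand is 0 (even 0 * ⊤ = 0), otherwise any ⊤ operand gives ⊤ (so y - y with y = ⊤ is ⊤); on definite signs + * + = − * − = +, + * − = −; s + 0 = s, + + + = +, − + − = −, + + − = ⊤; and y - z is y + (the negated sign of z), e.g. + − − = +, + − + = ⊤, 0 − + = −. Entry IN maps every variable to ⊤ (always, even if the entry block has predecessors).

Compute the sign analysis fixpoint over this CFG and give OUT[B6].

Per-block solution:
  B0: | IN=(all ⊤) | OUT=(all ⊤)
  B1: | IN=(all ⊤) | OUT={a:+, c:-; rest ⊤}
  B2: | IN={a:+, c:-; rest ⊤} | OUT={a:+, c:-; rest ⊤}
  B3: | IN={a:+, c:-; rest ⊤} | OUT={a:+; rest ⊤}
  B4: | IN={a:+; rest ⊤} | OUT={a:+; rest ⊤}
  B5: | IN={a:+; rest ⊤} | OUT={a:+, b:-, c:-; rest ⊤}
  B6: | IN={a:+, b:-, c:-; rest ⊤} | OUT={a:+, b:-; rest ⊤}

Merge at B6: IN[B6] = OUT[B5] = {a: +, b: -, c: -, d: ⊤, e: ⊤, f: ⊤}
Applying B6's transfer function to that IN value gives OUT[B6] (row B6 above).

Answer: {a: +, b: -, c: ⊤, d: ⊤, e: ⊤, f: ⊤}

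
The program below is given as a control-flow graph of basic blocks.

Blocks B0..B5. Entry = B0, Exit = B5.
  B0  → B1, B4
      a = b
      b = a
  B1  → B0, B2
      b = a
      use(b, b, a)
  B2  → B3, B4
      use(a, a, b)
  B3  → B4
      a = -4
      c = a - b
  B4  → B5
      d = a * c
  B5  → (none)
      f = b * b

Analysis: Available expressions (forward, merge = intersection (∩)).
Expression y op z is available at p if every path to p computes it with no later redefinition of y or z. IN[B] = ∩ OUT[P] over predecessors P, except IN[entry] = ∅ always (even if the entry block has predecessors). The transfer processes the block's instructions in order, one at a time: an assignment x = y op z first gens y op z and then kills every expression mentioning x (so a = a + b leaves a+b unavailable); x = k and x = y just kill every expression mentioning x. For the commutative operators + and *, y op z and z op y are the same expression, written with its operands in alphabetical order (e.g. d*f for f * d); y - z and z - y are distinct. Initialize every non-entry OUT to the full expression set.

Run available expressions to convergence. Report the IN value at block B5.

Answer: {a*c}

Working:
Fixpoint table:
  B0:   IN={}   OUT={}
  B1:   IN={}   OUT={}
  B2:   IN={}   OUT={}
  B3:   IN={}   OUT={a-b}
  B4:   IN={}   OUT={a*c}
  B5:   IN={a*c}   OUT={a*c, b*b}

Merge at B5: IN[B5] = OUT[B4] = {a*c}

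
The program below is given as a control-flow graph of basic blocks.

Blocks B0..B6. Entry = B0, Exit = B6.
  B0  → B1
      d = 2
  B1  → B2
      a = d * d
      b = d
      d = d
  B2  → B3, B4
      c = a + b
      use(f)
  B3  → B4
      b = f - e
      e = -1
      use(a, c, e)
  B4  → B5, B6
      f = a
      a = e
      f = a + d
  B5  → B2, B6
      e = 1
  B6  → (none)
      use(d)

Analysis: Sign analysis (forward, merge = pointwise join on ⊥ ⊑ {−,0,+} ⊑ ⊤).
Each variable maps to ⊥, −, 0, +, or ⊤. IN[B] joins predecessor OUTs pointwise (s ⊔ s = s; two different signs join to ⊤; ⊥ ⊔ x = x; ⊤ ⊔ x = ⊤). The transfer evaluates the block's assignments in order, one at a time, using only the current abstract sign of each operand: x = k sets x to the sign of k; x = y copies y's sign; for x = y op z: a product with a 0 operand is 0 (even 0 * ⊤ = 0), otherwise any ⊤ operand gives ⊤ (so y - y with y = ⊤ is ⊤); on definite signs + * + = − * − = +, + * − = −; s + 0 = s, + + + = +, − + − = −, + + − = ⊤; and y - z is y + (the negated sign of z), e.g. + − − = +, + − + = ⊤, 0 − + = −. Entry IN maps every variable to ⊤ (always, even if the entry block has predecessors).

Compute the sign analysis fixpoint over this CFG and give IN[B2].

Answer: {a: ⊤, b: ⊤, c: ⊤, d: +, e: ⊤, f: ⊤}

Working:
Per-block solution:
  B0: | IN=(all ⊤) | OUT={d:+; rest ⊤}
  B1: | IN={d:+; rest ⊤} | OUT={a:+, b:+, d:+; rest ⊤}
  B2: | IN={d:+; rest ⊤} | OUT={d:+; rest ⊤}
  B3: | IN={d:+; rest ⊤} | OUT={d:+, e:-; rest ⊤}
  B4: | IN={d:+; rest ⊤} | OUT={d:+; rest ⊤}
  B5: | IN={d:+; rest ⊤} | OUT={d:+, e:+; rest ⊤}
  B6: | IN={d:+; rest ⊤} | OUT={d:+; rest ⊤}

Merge at B2: IN[B2] = OUT[B1] ⊔ OUT[B5] = {a: ⊤, b: ⊤, c: ⊤, d: +, e: ⊤, f: ⊤}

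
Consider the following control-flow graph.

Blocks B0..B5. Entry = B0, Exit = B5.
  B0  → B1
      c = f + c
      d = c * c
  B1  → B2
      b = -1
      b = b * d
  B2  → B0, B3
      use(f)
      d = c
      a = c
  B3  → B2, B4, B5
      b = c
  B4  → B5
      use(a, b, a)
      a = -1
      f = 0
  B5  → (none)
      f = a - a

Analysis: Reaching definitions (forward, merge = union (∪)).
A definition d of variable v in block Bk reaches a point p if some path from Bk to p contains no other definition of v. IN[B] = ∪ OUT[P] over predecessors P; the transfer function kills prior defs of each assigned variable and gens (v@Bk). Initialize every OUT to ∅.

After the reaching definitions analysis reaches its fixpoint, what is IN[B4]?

Converged values:
  B0: | IN={a@B2, b@B1, b@B3, c@B0, d@B2} | OUT={a@B2, b@B1, b@B3, c@B0, d@B0}
  B1: | IN={a@B2, b@B1, b@B3, c@B0, d@B0} | OUT={a@B2, b@B1, c@B0, d@B0}
  B2: | IN={a@B2, b@B1, b@B3, c@B0, d@B0, d@B2} | OUT={a@B2, b@B1, b@B3, c@B0, d@B2}
  B3: | IN={a@B2, b@B1, b@B3, c@B0, d@B2} | OUT={a@B2, b@B3, c@B0, d@B2}
  B4: | IN={a@B2, b@B3, c@B0, d@B2} | OUT={a@B4, b@B3, c@B0, d@B2, f@B4}
  B5: | IN={a@B2, a@B4, b@B3, c@B0, d@B2, f@B4} | OUT={a@B2, a@B4, b@B3, c@B0, d@B2, f@B5}

Merge at B4: IN[B4] = OUT[B3] = {a@B2, b@B3, c@B0, d@B2}

Answer: {a@B2, b@B3, c@B0, d@B2}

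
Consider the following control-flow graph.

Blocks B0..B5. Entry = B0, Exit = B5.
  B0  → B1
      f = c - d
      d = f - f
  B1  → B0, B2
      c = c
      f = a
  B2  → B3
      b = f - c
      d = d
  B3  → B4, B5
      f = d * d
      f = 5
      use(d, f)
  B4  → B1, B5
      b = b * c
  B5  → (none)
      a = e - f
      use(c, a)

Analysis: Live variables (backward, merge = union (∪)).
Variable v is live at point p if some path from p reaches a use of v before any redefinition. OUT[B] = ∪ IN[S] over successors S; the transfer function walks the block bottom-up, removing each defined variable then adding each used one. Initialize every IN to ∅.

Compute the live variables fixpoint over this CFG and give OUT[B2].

Answer: {a, b, c, d, e}

Derivation:
Converged values:
  B0:   IN={a, c, d, e}   OUT={a, c, d, e}
  B1:   IN={a, c, d, e}   OUT={a, c, d, e, f}
  B2:   IN={a, c, d, e, f}   OUT={a, b, c, d, e}
  B3:   IN={a, b, c, d, e}   OUT={a, b, c, d, e, f}
  B4:   IN={a, b, c, d, e, f}   OUT={a, c, d, e, f}
  B5:   IN={c, e, f}   OUT={}

Merge at B2: OUT[B2] = IN[B3] = {a, b, c, d, e}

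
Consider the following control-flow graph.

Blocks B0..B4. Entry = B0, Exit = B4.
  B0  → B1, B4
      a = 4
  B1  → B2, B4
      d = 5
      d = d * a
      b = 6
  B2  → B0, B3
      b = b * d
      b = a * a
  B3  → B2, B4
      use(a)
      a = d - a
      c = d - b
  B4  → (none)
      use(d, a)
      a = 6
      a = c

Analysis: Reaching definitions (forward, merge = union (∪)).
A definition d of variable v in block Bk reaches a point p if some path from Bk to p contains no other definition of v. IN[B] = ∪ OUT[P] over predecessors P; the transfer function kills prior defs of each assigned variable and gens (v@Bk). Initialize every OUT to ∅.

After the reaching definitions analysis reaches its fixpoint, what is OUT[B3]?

Answer: {a@B3, b@B2, c@B3, d@B1}

Derivation:
Per-block solution:
  B0: | IN={a@B0, a@B3, b@B2, c@B3, d@B1} | OUT={a@B0, b@B2, c@B3, d@B1}
  B1: | IN={a@B0, b@B2, c@B3, d@B1} | OUT={a@B0, b@B1, c@B3, d@B1}
  B2: | IN={a@B0, a@B3, b@B1, b@B2, c@B3, d@B1} | OUT={a@B0, a@B3, b@B2, c@B3, d@B1}
  B3: | IN={a@B0, a@B3, b@B2, c@B3, d@B1} | OUT={a@B3, b@B2, c@B3, d@B1}
  B4: | IN={a@B0, a@B3, b@B1, b@B2, c@B3, d@B1} | OUT={a@B4, b@B1, b@B2, c@B3, d@B1}

Merge at B3: IN[B3] = OUT[B2] = {a@B0, a@B3, b@B2, c@B3, d@B1}
Applying B3's transfer function to that IN value gives OUT[B3] (row B3 above).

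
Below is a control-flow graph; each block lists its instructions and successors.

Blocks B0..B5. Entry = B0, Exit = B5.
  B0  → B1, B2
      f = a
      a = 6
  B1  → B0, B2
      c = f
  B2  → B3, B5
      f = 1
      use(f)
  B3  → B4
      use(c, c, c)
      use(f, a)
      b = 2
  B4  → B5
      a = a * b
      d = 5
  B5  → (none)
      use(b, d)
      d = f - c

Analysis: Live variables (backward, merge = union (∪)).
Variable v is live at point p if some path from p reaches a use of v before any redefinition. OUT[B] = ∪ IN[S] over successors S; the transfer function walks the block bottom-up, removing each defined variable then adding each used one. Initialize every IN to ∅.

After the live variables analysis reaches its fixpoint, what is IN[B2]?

Answer: {a, b, c, d}

Working:
Converged values:
  B0:   IN={a, b, c, d}   OUT={a, b, c, d, f}
  B1:   IN={a, b, d, f}   OUT={a, b, c, d}
  B2:   IN={a, b, c, d}   OUT={a, b, c, d, f}
  B3:   IN={a, c, f}   OUT={a, b, c, f}
  B4:   IN={a, b, c, f}   OUT={b, c, d, f}
  B5:   IN={b, c, d, f}   OUT={}

Merge at B2: OUT[B2] = IN[B3] ⊔ IN[B5] = {a, b, c, d, f}
Applying B2's transfer function to that OUT value gives IN[B2] (row B2 above).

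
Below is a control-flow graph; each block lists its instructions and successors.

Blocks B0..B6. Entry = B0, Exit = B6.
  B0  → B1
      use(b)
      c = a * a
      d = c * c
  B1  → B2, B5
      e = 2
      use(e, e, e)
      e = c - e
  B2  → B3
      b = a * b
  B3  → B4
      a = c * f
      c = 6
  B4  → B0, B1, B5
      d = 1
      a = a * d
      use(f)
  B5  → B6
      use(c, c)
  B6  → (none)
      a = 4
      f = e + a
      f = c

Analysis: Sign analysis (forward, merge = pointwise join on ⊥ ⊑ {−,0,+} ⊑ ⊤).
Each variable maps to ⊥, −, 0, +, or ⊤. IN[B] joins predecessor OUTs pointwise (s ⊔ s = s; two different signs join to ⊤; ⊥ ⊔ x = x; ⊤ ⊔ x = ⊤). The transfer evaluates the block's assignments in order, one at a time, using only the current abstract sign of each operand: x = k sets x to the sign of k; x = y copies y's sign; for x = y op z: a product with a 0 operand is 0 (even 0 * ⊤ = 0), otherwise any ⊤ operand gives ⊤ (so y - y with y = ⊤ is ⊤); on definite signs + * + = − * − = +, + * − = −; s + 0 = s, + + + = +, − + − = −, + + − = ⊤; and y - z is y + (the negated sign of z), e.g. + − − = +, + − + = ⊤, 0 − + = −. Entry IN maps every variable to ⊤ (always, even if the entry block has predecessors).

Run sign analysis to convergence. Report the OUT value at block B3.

Answer: {a: ⊤, b: ⊤, c: +, d: ⊤, e: ⊤, f: ⊤}

Trace:
Per-block solution:
  B0: | IN=(all ⊤) | OUT=(all ⊤)
  B1: | IN=(all ⊤) | OUT=(all ⊤)
  B2: | IN=(all ⊤) | OUT=(all ⊤)
  B3: | IN=(all ⊤) | OUT={c:+; rest ⊤}
  B4: | IN={c:+; rest ⊤} | OUT={c:+, d:+; rest ⊤}
  B5: | IN=(all ⊤) | OUT=(all ⊤)
  B6: | IN=(all ⊤) | OUT={a:+; rest ⊤}

Merge at B3: IN[B3] = OUT[B2] = {a: ⊤, b: ⊤, c: ⊤, d: ⊤, e: ⊤, f: ⊤}
Applying B3's transfer function to that IN value gives OUT[B3] (row B3 above).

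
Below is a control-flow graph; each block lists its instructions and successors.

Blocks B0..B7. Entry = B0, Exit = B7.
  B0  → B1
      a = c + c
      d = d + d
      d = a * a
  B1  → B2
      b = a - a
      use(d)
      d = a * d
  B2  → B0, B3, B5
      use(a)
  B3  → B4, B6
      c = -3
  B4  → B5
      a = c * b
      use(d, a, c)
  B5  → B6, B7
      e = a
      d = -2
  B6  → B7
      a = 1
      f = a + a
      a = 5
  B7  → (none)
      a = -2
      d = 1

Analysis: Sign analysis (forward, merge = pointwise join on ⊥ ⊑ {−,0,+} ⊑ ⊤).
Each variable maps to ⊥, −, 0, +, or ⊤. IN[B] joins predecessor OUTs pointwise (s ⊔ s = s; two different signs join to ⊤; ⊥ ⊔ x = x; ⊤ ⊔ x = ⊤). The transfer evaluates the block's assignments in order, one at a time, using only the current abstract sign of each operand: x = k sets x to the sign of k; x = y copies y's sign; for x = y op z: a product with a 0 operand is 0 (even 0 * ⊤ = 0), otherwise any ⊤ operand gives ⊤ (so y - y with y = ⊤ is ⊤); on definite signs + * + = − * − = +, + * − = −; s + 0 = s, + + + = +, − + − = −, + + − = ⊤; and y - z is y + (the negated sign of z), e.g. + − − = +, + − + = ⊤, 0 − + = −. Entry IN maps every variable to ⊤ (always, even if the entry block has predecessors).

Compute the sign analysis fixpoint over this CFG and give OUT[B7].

Answer: {a: -, b: ⊤, c: ⊤, d: +, e: ⊤, f: ⊤}

Working:
Fixpoint table:
  B0:  IN=(all ⊤)  OUT=(all ⊤)
  B1:  IN=(all ⊤)  OUT=(all ⊤)
  B2:  IN=(all ⊤)  OUT=(all ⊤)
  B3:  IN=(all ⊤)  OUT={c:-; rest ⊤}
  B4:  IN={c:-; rest ⊤}  OUT={c:-; rest ⊤}
  B5:  IN=(all ⊤)  OUT={d:-; rest ⊤}
  B6:  IN=(all ⊤)  OUT={a:+, f:+; rest ⊤}
  B7:  IN=(all ⊤)  OUT={a:-, d:+; rest ⊤}

Merge at B7: IN[B7] = OUT[B5] ⊔ OUT[B6] = {a: ⊤, b: ⊤, c: ⊤, d: ⊤, e: ⊤, f: ⊤}
Applying B7's transfer function to that IN value gives OUT[B7] (row B7 above).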